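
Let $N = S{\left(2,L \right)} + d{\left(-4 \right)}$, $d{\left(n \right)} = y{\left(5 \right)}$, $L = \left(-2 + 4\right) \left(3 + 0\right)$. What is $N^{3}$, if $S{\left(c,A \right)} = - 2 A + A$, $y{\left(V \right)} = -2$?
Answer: $-512$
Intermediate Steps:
$L = 6$ ($L = 2 \cdot 3 = 6$)
$d{\left(n \right)} = -2$
$S{\left(c,A \right)} = - A$
$N = -8$ ($N = \left(-1\right) 6 - 2 = -6 - 2 = -8$)
$N^{3} = \left(-8\right)^{3} = -512$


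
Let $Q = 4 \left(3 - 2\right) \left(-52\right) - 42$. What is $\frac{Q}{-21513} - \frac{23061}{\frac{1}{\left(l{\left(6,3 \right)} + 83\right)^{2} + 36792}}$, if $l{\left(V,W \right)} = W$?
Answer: $- \frac{21922165814834}{21513} \approx -1.019 \cdot 10^{9}$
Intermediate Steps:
$Q = -250$ ($Q = 4 \cdot 1 \left(-52\right) - 42 = 4 \left(-52\right) - 42 = -208 - 42 = -250$)
$\frac{Q}{-21513} - \frac{23061}{\frac{1}{\left(l{\left(6,3 \right)} + 83\right)^{2} + 36792}} = - \frac{250}{-21513} - \frac{23061}{\frac{1}{\left(3 + 83\right)^{2} + 36792}} = \left(-250\right) \left(- \frac{1}{21513}\right) - \frac{23061}{\frac{1}{86^{2} + 36792}} = \frac{250}{21513} - \frac{23061}{\frac{1}{7396 + 36792}} = \frac{250}{21513} - \frac{23061}{\frac{1}{44188}} = \frac{250}{21513} - 23061 \frac{1}{\frac{1}{44188}} = \frac{250}{21513} - 1019019468 = - \frac{21922165814834}{21513}$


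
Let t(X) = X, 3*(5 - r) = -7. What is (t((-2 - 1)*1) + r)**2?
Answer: 169/9 ≈ 18.778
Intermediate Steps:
r = 22/3 (r = 5 - 1/3*(-7) = 5 + 7/3 = 22/3 ≈ 7.3333)
(t((-2 - 1)*1) + r)**2 = ((-2 - 1)*1 + 22/3)**2 = (-3*1 + 22/3)**2 = (-3 + 22/3)**2 = (13/3)**2 = 169/9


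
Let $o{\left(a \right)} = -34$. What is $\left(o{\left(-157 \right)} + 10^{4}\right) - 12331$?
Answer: $-2365$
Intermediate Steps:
$\left(o{\left(-157 \right)} + 10^{4}\right) - 12331 = \left(-34 + 10^{4}\right) - 12331 = \left(-34 + 10000\right) - 12331 = 9966 - 12331 = -2365$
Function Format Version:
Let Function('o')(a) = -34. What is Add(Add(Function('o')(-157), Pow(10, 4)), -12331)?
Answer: -2365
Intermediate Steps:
Add(Add(Function('o')(-157), Pow(10, 4)), -12331) = Add(Add(-34, Pow(10, 4)), -12331) = Add(Add(-34, 10000), -12331) = Add(9966, -12331) = -2365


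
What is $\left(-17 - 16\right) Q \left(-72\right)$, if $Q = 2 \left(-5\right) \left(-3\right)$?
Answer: $71280$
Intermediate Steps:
$Q = 30$ ($Q = \left(-10\right) \left(-3\right) = 30$)
$\left(-17 - 16\right) Q \left(-72\right) = \left(-17 - 16\right) 30 \left(-72\right) = \left(-33\right) 30 \left(-72\right) = \left(-990\right) \left(-72\right) = 71280$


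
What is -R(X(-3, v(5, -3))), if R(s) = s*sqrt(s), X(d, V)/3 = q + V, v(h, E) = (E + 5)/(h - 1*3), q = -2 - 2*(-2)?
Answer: -27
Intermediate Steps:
q = 2 (q = -2 + 4 = 2)
v(h, E) = (5 + E)/(-3 + h) (v(h, E) = (5 + E)/(h - 3) = (5 + E)/(-3 + h))
X(d, V) = 6 + 3*V (X(d, V) = 3*(2 + V) = 6 + 3*V)
R(s) = s**(3/2)
-R(X(-3, v(5, -3))) = -(6 + 3*((5 - 3)/(-3 + 5)))**(3/2) = -(6 + 3*(2/2))**(3/2) = -(6 + 3*((1/2)*2))**(3/2) = -(6 + 3*1)**(3/2) = -(6 + 3)**(3/2) = -9**(3/2) = -1*27 = -27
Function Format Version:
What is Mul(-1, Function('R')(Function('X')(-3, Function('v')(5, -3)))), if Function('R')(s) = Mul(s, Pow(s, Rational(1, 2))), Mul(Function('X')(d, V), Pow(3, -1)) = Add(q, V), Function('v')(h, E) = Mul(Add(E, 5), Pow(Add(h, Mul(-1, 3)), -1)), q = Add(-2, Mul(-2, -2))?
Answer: -27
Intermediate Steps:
q = 2 (q = Add(-2, 4) = 2)
Function('v')(h, E) = Mul(Pow(Add(-3, h), -1), Add(5, E)) (Function('v')(h, E) = Mul(Add(5, E), Pow(Add(h, -3), -1)) = Mul(Add(5, E), Pow(Add(-3, h), -1)) = Mul(Pow(Add(-3, h), -1), Add(5, E)))
Function('X')(d, V) = Add(6, Mul(3, V)) (Function('X')(d, V) = Mul(3, Add(2, V)) = Add(6, Mul(3, V)))
Function('R')(s) = Pow(s, Rational(3, 2))
Mul(-1, Function('R')(Function('X')(-3, Function('v')(5, -3)))) = Mul(-1, Pow(Add(6, Mul(3, Mul(Pow(Add(-3, 5), -1), Add(5, -3)))), Rational(3, 2))) = Mul(-1, Pow(Add(6, Mul(3, Mul(Pow(2, -1), 2))), Rational(3, 2))) = Mul(-1, Pow(Add(6, Mul(3, Mul(Rational(1, 2), 2))), Rational(3, 2))) = Mul(-1, Pow(Add(6, Mul(3, 1)), Rational(3, 2))) = Mul(-1, Pow(Add(6, 3), Rational(3, 2))) = Mul(-1, Pow(9, Rational(3, 2))) = Mul(-1, 27) = -27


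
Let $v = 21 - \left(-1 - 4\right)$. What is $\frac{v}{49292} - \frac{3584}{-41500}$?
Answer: $\frac{22217691}{255702250} \approx 0.086889$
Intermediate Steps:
$v = 26$ ($v = 21 - \left(-1 - 4\right) = 21 - -5 = 21 + 5 = 26$)
$\frac{v}{49292} - \frac{3584}{-41500} = \frac{26}{49292} - \frac{3584}{-41500} = 26 \cdot \frac{1}{49292} - - \frac{896}{10375} = \frac{13}{24646} + \frac{896}{10375} = \frac{22217691}{255702250}$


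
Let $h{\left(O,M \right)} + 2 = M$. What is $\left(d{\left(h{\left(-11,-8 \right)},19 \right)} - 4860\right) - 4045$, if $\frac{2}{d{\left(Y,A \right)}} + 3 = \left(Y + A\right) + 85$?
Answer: $- \frac{810353}{91} \approx -8905.0$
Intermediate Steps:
$h{\left(O,M \right)} = -2 + M$
$d{\left(Y,A \right)} = \frac{2}{82 + A + Y}$ ($d{\left(Y,A \right)} = \frac{2}{-3 + \left(\left(Y + A\right) + 85\right)} = \frac{2}{-3 + \left(\left(A + Y\right) + 85\right)} = \frac{2}{-3 + \left(85 + A + Y\right)} = \frac{2}{82 + A + Y}$)
$\left(d{\left(h{\left(-11,-8 \right)},19 \right)} - 4860\right) - 4045 = \left(\frac{2}{82 + 19 - 10} - 4860\right) - 4045 = \left(\frac{2}{91} - 4860\right) - 4045 = - \frac{442258}{91} - 4045 = - \frac{810353}{91}$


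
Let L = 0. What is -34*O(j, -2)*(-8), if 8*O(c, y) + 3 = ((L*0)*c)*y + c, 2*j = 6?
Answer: 0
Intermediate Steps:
j = 3 (j = (½)*6 = 3)
O(c, y) = -3/8 + c/8 (O(c, y) = -3/8 + (((0*0)*c)*y + c)/8 = -3/8 + ((0*c)*y + c)/8 = -3/8 + (0*y + c)/8 = -3/8 + (0 + c)/8 = -3/8 + c/8)
-34*O(j, -2)*(-8) = -34*(-3/8 + (⅛)*3)*(-8) = -34*(-3/8 + 3/8)*(-8) = -34*0*(-8) = 0*(-8) = 0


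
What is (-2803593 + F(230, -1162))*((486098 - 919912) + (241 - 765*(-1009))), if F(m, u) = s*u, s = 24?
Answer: -957924000072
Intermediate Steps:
F(m, u) = 24*u
(-2803593 + F(230, -1162))*((486098 - 919912) + (241 - 765*(-1009))) = (-2803593 + 24*(-1162))*((486098 - 919912) + (241 - 765*(-1009))) = (-2803593 - 27888)*(-433814 + (241 + 771885)) = -2831481*(-433814 + 772126) = -2831481*338312 = -957924000072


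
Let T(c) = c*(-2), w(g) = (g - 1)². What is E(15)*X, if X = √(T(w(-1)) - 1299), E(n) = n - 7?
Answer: 8*I*√1307 ≈ 289.22*I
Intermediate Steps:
w(g) = (-1 + g)²
T(c) = -2*c
E(n) = -7 + n
X = I*√1307 (X = √(-2*(-1 - 1)² - 1299) = √(-2*(-2)² - 1299) = √(-2*4 - 1299) = √(-8 - 1299) = √(-1307) = I*√1307 ≈ 36.152*I)
E(15)*X = (-7 + 15)*(I*√1307) = 8*(I*√1307) = 8*I*√1307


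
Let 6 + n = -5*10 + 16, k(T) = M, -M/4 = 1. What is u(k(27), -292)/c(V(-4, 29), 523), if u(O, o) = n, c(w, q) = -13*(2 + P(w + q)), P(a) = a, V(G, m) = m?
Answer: 20/3601 ≈ 0.0055540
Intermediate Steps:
M = -4 (M = -4*1 = -4)
k(T) = -4
n = -40 (n = -6 + (-5*10 + 16) = -6 + (-50 + 16) = -6 - 34 = -40)
c(w, q) = -26 - 13*q - 13*w (c(w, q) = -13*(2 + (w + q)) = -13*(2 + (q + w)) = -13*(2 + q + w) = -26 - 13*q - 13*w)
u(O, o) = -40
u(k(27), -292)/c(V(-4, 29), 523) = -40/(-26 - 13*523 - 13*29) = -40/(-26 - 6799 - 377) = -40/(-7202) = -40*(-1/7202) = 20/3601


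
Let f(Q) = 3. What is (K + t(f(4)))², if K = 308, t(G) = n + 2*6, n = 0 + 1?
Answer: 103041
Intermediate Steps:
n = 1
t(G) = 13 (t(G) = 1 + 2*6 = 1 + 12 = 13)
(K + t(f(4)))² = (308 + 13)² = 321² = 103041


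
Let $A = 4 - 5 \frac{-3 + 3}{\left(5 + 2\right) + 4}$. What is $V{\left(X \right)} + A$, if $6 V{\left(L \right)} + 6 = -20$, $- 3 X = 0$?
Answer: $- \frac{1}{3} \approx -0.33333$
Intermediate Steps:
$X = 0$ ($X = \left(- \frac{1}{3}\right) 0 = 0$)
$V{\left(L \right)} = - \frac{13}{3}$ ($V{\left(L \right)} = -1 + \frac{1}{6} \left(-20\right) = -1 - \frac{10}{3} = - \frac{13}{3}$)
$A = 4$ ($A = 4 - 5 \frac{0}{7 + 4} = 4 - 5 \cdot \frac{0}{11} = 4 - 5 \cdot 0 \cdot \frac{1}{11} = 4 - 0 = 4 + 0 = 4$)
$V{\left(X \right)} + A = - \frac{13}{3} + 4 = - \frac{1}{3}$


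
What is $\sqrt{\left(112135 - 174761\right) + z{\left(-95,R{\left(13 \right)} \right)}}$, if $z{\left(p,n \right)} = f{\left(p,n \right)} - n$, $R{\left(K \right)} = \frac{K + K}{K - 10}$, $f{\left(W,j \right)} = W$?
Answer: $\frac{i \sqrt{564567}}{3} \approx 250.46 i$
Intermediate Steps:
$R{\left(K \right)} = \frac{2 K}{-10 + K}$
$z{\left(p,n \right)} = p - n$
$\sqrt{\left(112135 - 174761\right) + z{\left(-95,R{\left(13 \right)} \right)}} = \sqrt{\left(112135 - 174761\right) - \left(95 + 2 \cdot 13 \frac{1}{-10 + 13}\right)} = \sqrt{-62626 - \left(95 + 2 \cdot 13 \cdot \frac{1}{3}\right)} = \sqrt{-62626 - \frac{311}{3}} = \sqrt{- \frac{188189}{3}} = \frac{i \sqrt{564567}}{3}$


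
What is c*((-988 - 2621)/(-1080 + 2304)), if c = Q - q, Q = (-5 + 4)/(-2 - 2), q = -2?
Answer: -3609/544 ≈ -6.6342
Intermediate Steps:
Q = ¼ (Q = -1/(-4) = -1*(-¼) = ¼ ≈ 0.25000)
c = 9/4 (c = ¼ - 1*(-2) = ¼ + 2 = 9/4 ≈ 2.2500)
c*((-988 - 2621)/(-1080 + 2304)) = 9*((-988 - 2621)/(-1080 + 2304))/4 = 9*(-3609/1224)/4 = 9*(-3609*1/1224)/4 = (9/4)*(-401/136) = -3609/544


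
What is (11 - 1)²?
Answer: 100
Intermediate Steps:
(11 - 1)² = 10² = 100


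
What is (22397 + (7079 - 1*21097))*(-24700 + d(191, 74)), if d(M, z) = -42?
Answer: -207313218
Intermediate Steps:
(22397 + (7079 - 1*21097))*(-24700 + d(191, 74)) = (22397 + (7079 - 1*21097))*(-24700 - 42) = (22397 + (7079 - 21097))*(-24742) = (22397 - 14018)*(-24742) = 8379*(-24742) = -207313218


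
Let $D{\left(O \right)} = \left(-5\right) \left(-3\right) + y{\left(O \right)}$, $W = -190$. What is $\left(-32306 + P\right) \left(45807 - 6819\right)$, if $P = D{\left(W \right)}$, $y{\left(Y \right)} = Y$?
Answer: $-1266369228$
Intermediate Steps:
$D{\left(O \right)} = 15 + O$ ($D{\left(O \right)} = \left(-5\right) \left(-3\right) + O = 15 + O$)
$P = -175$ ($P = 15 - 190 = -175$)
$\left(-32306 + P\right) \left(45807 - 6819\right) = \left(-32306 - 175\right) \left(45807 - 6819\right) = \left(-32481\right) 38988 = -1266369228$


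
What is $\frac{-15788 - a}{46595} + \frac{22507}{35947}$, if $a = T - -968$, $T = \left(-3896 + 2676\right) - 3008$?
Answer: $\frac{598369649}{1674950465} \approx 0.35725$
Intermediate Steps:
$T = -4228$ ($T = -1220 - 3008 = -4228$)
$a = -3260$ ($a = -4228 - -968 = -4228 + 968 = -3260$)
$\frac{-15788 - a}{46595} + \frac{22507}{35947} = \frac{-15788 - -3260}{46595} + \frac{22507}{35947} = \left(-15788 + 3260\right) \frac{1}{46595} + 22507 \cdot \frac{1}{35947} = \left(-12528\right) \frac{1}{46595} + \frac{22507}{35947} = - \frac{12528}{46595} + \frac{22507}{35947} = \frac{598369649}{1674950465}$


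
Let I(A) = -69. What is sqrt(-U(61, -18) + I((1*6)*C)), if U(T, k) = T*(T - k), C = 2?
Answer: 2*I*sqrt(1222) ≈ 69.914*I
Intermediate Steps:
sqrt(-U(61, -18) + I((1*6)*C)) = sqrt(-61*(61 - 1*(-18)) - 69) = sqrt(-61*(61 + 18) - 69) = sqrt(-61*79 - 69) = sqrt(-1*4819 - 69) = sqrt(-4819 - 69) = sqrt(-4888) = 2*I*sqrt(1222)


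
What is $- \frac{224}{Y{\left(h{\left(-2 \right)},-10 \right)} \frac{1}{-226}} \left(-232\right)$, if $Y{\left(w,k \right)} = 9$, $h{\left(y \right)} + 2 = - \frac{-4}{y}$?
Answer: $- \frac{11744768}{9} \approx -1.305 \cdot 10^{6}$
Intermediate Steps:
$h{\left(y \right)} = -2 + \frac{4}{y}$ ($h{\left(y \right)} = -2 - - \frac{4}{y} = -2 + \frac{4}{y}$)
$- \frac{224}{Y{\left(h{\left(-2 \right)},-10 \right)} \frac{1}{-226}} \left(-232\right) = - \frac{224}{9 \frac{1}{-226}} \left(-232\right) = - \frac{224}{9 \left(- \frac{1}{226}\right)} \left(-232\right) = - \frac{224}{- \frac{9}{226}} \left(-232\right) = \left(-224\right) \left(- \frac{226}{9}\right) \left(-232\right) = \frac{50624}{9} \left(-232\right) = - \frac{11744768}{9}$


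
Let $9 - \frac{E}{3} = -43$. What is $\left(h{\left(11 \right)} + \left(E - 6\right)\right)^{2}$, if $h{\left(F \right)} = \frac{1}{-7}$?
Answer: $\frac{1100401}{49} \approx 22457.0$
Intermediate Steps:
$E = 156$ ($E = 27 - -129 = 27 + 129 = 156$)
$h{\left(F \right)} = - \frac{1}{7}$
$\left(h{\left(11 \right)} + \left(E - 6\right)\right)^{2} = \left(- \frac{1}{7} + \left(156 - 6\right)\right)^{2} = \left(- \frac{1}{7} + 150\right)^{2} = \left(\frac{1049}{7}\right)^{2} = \frac{1100401}{49}$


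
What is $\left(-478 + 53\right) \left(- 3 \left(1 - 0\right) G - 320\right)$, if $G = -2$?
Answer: $133450$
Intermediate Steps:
$\left(-478 + 53\right) \left(- 3 \left(1 - 0\right) G - 320\right) = \left(-478 + 53\right) \left(- 3 \left(1 - 0\right) \left(-2\right) - 320\right) = - 425 \left(- 3 \left(1 + 0\right) \left(-2\right) - 320\right) = - 425 \left(\left(-3\right) 1 \left(-2\right) - 320\right) = - 425 \left(\left(-3\right) \left(-2\right) - 320\right) = - 425 \left(6 - 320\right) = \left(-425\right) \left(-314\right) = 133450$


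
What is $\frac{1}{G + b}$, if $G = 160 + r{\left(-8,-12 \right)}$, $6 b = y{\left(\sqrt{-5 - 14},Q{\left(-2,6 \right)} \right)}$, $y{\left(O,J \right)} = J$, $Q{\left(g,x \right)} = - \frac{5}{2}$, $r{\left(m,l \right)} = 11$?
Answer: $\frac{12}{2047} \approx 0.0058622$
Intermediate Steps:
$Q{\left(g,x \right)} = - \frac{5}{2}$ ($Q{\left(g,x \right)} = \left(-5\right) \frac{1}{2} = - \frac{5}{2}$)
$b = - \frac{5}{12}$ ($b = \frac{1}{6} \left(- \frac{5}{2}\right) = - \frac{5}{12} \approx -0.41667$)
$G = 171$ ($G = 160 + 11 = 171$)
$\frac{1}{G + b} = \frac{1}{171 - \frac{5}{12}} = \frac{1}{\frac{2047}{12}} = \frac{12}{2047}$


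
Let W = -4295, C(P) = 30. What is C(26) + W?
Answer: -4265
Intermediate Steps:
C(26) + W = 30 - 4295 = -4265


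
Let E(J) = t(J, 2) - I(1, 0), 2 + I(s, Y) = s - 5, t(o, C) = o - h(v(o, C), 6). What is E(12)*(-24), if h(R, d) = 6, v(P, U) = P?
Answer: -288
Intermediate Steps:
t(o, C) = -6 + o (t(o, C) = o - 1*6 = o - 6 = -6 + o)
I(s, Y) = -7 + s (I(s, Y) = -2 + (s - 5) = -2 + (-5 + s) = -7 + s)
E(J) = J (E(J) = (-6 + J) - (-7 + 1) = (-6 + J) - 1*(-6) = (-6 + J) + 6 = J)
E(12)*(-24) = 12*(-24) = -288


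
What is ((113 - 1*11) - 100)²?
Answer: 4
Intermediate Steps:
((113 - 1*11) - 100)² = ((113 - 11) - 100)² = (102 - 100)² = 2² = 4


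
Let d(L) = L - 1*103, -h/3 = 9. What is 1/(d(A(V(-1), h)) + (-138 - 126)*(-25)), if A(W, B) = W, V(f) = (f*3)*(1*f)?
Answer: 1/6500 ≈ 0.00015385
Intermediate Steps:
h = -27 (h = -3*9 = -27)
V(f) = 3*f² (V(f) = (3*f)*f = 3*f²)
d(L) = -103 + L (d(L) = L - 103 = -103 + L)
1/(d(A(V(-1), h)) + (-138 - 126)*(-25)) = 1/((-103 + 3*(-1)²) + (-138 - 126)*(-25)) = 1/((-103 + 3*1) - 264*(-25)) = 1/((-103 + 3) + 6600) = 1/(-100 + 6600) = 1/6500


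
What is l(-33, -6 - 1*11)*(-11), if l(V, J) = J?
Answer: 187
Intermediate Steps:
l(-33, -6 - 1*11)*(-11) = (-6 - 1*11)*(-11) = (-6 - 11)*(-11) = -17*(-11) = 187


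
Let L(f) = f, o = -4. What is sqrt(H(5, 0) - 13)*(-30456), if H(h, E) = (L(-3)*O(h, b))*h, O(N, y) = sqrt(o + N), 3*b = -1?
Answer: -60912*I*sqrt(7) ≈ -1.6116e+5*I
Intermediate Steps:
b = -1/3 (b = (1/3)*(-1) = -1/3 ≈ -0.33333)
O(N, y) = sqrt(-4 + N)
H(h, E) = -3*h*sqrt(-4 + h) (H(h, E) = (-3*sqrt(-4 + h))*h = -3*h*sqrt(-4 + h))
sqrt(H(5, 0) - 13)*(-30456) = sqrt(-3*5*sqrt(-4 + 5) - 13)*(-30456) = sqrt(-3*5*sqrt(1) - 13)*(-30456) = sqrt(-3*5*1 - 13)*(-30456) = sqrt(-15 - 13)*(-30456) = sqrt(-28)*(-30456) = (2*I*sqrt(7))*(-30456) = -60912*I*sqrt(7)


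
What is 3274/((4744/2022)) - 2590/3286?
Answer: 2717640631/1948598 ≈ 1394.7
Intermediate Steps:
3274/((4744/2022)) - 2590/3286 = 3274/((4744*(1/2022))) - 2590*1/3286 = 3274/(2372/1011) - 1295/1643 = 3274*(1011/2372) - 1295/1643 = 1655007/1186 - 1295/1643 = 2717640631/1948598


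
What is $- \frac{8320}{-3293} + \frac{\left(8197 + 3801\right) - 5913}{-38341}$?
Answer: $\frac{298959215}{126256913} \approx 2.3679$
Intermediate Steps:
$- \frac{8320}{-3293} + \frac{\left(8197 + 3801\right) - 5913}{-38341} = \left(-8320\right) \left(- \frac{1}{3293}\right) + \left(11998 - 5913\right) \left(- \frac{1}{38341}\right) = \frac{8320}{3293} + 6085 \left(- \frac{1}{38341}\right) = \frac{8320}{3293} - \frac{6085}{38341} = \frac{298959215}{126256913}$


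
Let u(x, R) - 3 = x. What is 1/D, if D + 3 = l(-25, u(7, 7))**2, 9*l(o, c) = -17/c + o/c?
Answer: -225/626 ≈ -0.35943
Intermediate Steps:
u(x, R) = 3 + x
l(o, c) = -17/(9*c) + o/(9*c) (l(o, c) = (-17/c + o/c)/9 = -17/(9*c) + o/(9*c))
D = -626/225 (D = -3 + ((-17 - 25)/(9*(3 + 7)))**2 = -3 + ((1/9)*(-42)/10)**2 = -3 + ((1/9)*(1/10)*(-42))**2 = -3 + (-7/15)**2 = -3 + 49/225 = -626/225 ≈ -2.7822)
1/D = 1/(-626/225) = -225/626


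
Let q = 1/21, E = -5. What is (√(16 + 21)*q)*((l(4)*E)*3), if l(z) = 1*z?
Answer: -20*√37/7 ≈ -17.379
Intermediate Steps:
l(z) = z
q = 1/21 ≈ 0.047619
(√(16 + 21)*q)*((l(4)*E)*3) = (√(16 + 21)*(1/21))*((4*(-5))*3) = (√37*(1/21))*(-20*3) = (√37/21)*(-60) = -20*√37/7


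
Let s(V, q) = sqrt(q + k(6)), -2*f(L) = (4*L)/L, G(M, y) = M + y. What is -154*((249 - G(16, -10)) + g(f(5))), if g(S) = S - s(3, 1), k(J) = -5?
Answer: -37114 + 308*I ≈ -37114.0 + 308.0*I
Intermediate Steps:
f(L) = -2 (f(L) = -4*L/(2*L) = -1/2*4 = -2)
s(V, q) = sqrt(-5 + q) (s(V, q) = sqrt(q - 5) = sqrt(-5 + q))
g(S) = S - 2*I (g(S) = S - sqrt(-5 + 1) = S - sqrt(-4) = S - 2*I)
-154*((249 - G(16, -10)) + g(f(5))) = -154*((249 - (16 - 10)) + (-2 - 2*I)) = -154*((249 - 1*6) + (-2 - 2*I)) = -154*((249 - 6) + (-2 - 2*I)) = -154*(243 + (-2 - 2*I)) = -154*(241 - 2*I) = -37114 + 308*I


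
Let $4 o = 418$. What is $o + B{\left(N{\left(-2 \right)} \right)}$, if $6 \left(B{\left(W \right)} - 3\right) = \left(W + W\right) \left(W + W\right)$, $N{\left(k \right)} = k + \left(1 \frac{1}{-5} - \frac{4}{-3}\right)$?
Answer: $\frac{145801}{1350} \approx 108.0$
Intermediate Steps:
$o = \frac{209}{2}$ ($o = \frac{1}{4} \cdot 418 = \frac{209}{2} \approx 104.5$)
$N{\left(k \right)} = \frac{17}{15} + k$ ($N{\left(k \right)} = k + \left(1 \left(- \frac{1}{5}\right) - - \frac{4}{3}\right) = k + \left(- \frac{1}{5} + \frac{4}{3}\right) = k + \frac{17}{15} = \frac{17}{15} + k$)
$B{\left(W \right)} = 3 + \frac{2 W^{2}}{3}$ ($B{\left(W \right)} = 3 + \frac{\left(W + W\right) \left(W + W\right)}{6} = 3 + \frac{2 W 2 W}{6} = 3 + \frac{4 W^{2}}{6} = 3 + \frac{2 W^{2}}{3}$)
$o + B{\left(N{\left(-2 \right)} \right)} = \frac{209}{2} + \left(3 + \frac{2 \left(\frac{17}{15} - 2\right)^{2}}{3}\right) = \frac{209}{2} + \left(3 + \frac{2 \left(- \frac{13}{15}\right)^{2}}{3}\right) = \frac{209}{2} + \left(3 + \frac{2}{3} \cdot \frac{169}{225}\right) = \frac{209}{2} + \left(3 + \frac{338}{675}\right) = \frac{209}{2} + \frac{2363}{675} = \frac{145801}{1350}$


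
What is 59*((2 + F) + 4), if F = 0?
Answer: 354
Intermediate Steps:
59*((2 + F) + 4) = 59*((2 + 0) + 4) = 59*(2 + 4) = 59*6 = 354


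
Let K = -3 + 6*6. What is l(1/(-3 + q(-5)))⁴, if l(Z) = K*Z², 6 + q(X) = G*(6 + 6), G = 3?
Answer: 14641/3486784401 ≈ 4.1990e-6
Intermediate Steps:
q(X) = 30 (q(X) = -6 + 3*(6 + 6) = -6 + 3*12 = -6 + 36 = 30)
K = 33 (K = -3 + 36 = 33)
l(Z) = 33*Z²
l(1/(-3 + q(-5)))⁴ = (33*(1/(-3 + 30))²)⁴ = (33*(1/27)²)⁴ = (33*(1/729))⁴ = (11/243)⁴ = 14641/3486784401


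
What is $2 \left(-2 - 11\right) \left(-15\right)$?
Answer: $390$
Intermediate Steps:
$2 \left(-2 - 11\right) \left(-15\right) = 2 \left(-13\right) \left(-15\right) = \left(-26\right) \left(-15\right) = 390$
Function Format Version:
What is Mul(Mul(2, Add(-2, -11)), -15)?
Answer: 390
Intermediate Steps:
Mul(Mul(2, Add(-2, -11)), -15) = Mul(Mul(2, -13), -15) = Mul(-26, -15) = 390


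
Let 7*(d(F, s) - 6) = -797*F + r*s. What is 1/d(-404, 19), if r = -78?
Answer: 7/320548 ≈ 2.1838e-5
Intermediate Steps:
d(F, s) = 6 - 797*F/7 - 78*s/7 (d(F, s) = 6 + (-797*F - 78*s)/7 = 6 + (-797*F/7 - 78*s/7) = 6 - 797*F/7 - 78*s/7)
1/d(-404, 19) = 1/(6 - 797/7*(-404) - 78/7*19) = 1/(6 + 321988/7 - 1482/7) = 1/(320548/7) = 7/320548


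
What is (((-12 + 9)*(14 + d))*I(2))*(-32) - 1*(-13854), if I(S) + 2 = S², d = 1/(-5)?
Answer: 82518/5 ≈ 16504.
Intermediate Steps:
d = -⅕ ≈ -0.20000
I(S) = -2 + S²
(((-12 + 9)*(14 + d))*I(2))*(-32) - 1*(-13854) = (((-12 + 9)*(14 - ⅕))*(-2 + 2²))*(-32) - 1*(-13854) = ((-3*69/5)*(-2 + 4))*(-32) + 13854 = -207/5*2*(-32) + 13854 = -414/5*(-32) + 13854 = 13248/5 + 13854 = 82518/5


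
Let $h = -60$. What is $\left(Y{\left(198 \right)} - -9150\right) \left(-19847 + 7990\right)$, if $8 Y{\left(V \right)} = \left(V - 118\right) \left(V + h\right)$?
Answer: $-124854210$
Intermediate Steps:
$Y{\left(V \right)} = \frac{\left(-118 + V\right) \left(-60 + V\right)}{8}$ ($Y{\left(V \right)} = \frac{\left(V - 118\right) \left(V - 60\right)}{8} = \frac{\left(-118 + V\right) \left(-60 + V\right)}{8}$)
$\left(Y{\left(198 \right)} - -9150\right) \left(-19847 + 7990\right) = \left(\left(885 - \frac{8811}{2} + \frac{198^{2}}{8}\right) - -9150\right) \left(-19847 + 7990\right) = \left(\left(885 - \frac{8811}{2} + \frac{1}{8} \cdot 39204\right) + \left(-6 + 9156\right)\right) \left(-11857\right) = \left(\left(885 - \frac{8811}{2} + \frac{9801}{2}\right) + 9150\right) \left(-11857\right) = \left(1380 + 9150\right) \left(-11857\right) = 10530 \left(-11857\right) = -124854210$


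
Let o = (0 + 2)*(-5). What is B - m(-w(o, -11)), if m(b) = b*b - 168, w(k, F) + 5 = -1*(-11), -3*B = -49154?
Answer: 49550/3 ≈ 16517.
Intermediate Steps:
o = -10 (o = 2*(-5) = -10)
B = 49154/3 (B = -⅓*(-49154) = 49154/3 ≈ 16385.)
w(k, F) = 6 (w(k, F) = -5 - 1*(-11) = -5 + 11 = 6)
m(b) = -168 + b² (m(b) = b² - 168 = -168 + b²)
B - m(-w(o, -11)) = 49154/3 - (-168 + (-1*6)²) = 49154/3 - (-168 + (-6)²) = 49154/3 - (-168 + 36) = 49154/3 - 1*(-132) = 49154/3 + 132 = 49550/3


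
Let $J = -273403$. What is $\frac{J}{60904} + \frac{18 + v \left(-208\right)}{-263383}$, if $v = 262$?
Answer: $- \frac{68691774237}{16041078232} \approx -4.2822$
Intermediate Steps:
$\frac{J}{60904} + \frac{18 + v \left(-208\right)}{-263383} = - \frac{273403}{60904} + \frac{18 + 262 \left(-208\right)}{-263383} = \left(-273403\right) \frac{1}{60904} + \left(18 - 54496\right) \left(- \frac{1}{263383}\right) = - \frac{273403}{60904} - - \frac{54478}{263383} = - \frac{273403}{60904} + \frac{54478}{263383} = - \frac{68691774237}{16041078232}$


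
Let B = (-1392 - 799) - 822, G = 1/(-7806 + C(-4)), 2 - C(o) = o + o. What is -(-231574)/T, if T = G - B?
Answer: 257907272/3355621 ≈ 76.858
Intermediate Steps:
C(o) = 2 - 2*o (C(o) = 2 - (o + o) = 2 - 2*o)
G = -1/7796 (G = 1/(-7806 + (2 - 2*(-4))) = 1/(-7806 + (2 + 8)) = 1/(-7806 + 10) = 1/(-7796) = -1/7796 ≈ -0.00012827)
B = -3013 (B = -2191 - 822 = -3013)
T = 23489347/7796 (T = -1/7796 - 1*(-3013) = -1/7796 + 3013 = 23489347/7796 ≈ 3013.0)
-(-231574)/T = -(-231574)/23489347/7796 = -(-231574)*7796/23489347 = -278*(-927724/3355621) = 257907272/3355621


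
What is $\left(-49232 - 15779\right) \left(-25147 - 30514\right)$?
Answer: $3618577271$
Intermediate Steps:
$\left(-49232 - 15779\right) \left(-25147 - 30514\right) = \left(-65011\right) \left(-55661\right) = 3618577271$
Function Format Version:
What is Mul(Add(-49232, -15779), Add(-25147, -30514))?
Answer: 3618577271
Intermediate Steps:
Mul(Add(-49232, -15779), Add(-25147, -30514)) = Mul(-65011, -55661) = 3618577271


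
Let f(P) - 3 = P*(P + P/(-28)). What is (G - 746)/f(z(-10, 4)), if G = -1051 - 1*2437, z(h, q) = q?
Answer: -29638/129 ≈ -229.75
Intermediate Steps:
G = -3488 (G = -1051 - 2437 = -3488)
f(P) = 3 + 27*P²/28 (f(P) = 3 + P*(P + P/(-28)) = 3 + P*(P + P*(-1/28)) = 3 + P*(P - P/28) = 3 + P*(27*P/28) = 3 + 27*P²/28)
(G - 746)/f(z(-10, 4)) = (-3488 - 746)/(3 + (27/28)*4²) = -4234/(3 + (27/28)*16) = -4234/(3 + 108/7) = -4234/129/7 = -4234*7/129 = -29638/129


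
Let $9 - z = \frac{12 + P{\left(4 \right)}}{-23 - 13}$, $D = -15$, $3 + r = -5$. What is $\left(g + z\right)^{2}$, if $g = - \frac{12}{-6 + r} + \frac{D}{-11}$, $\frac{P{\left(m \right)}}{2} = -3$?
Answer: $\frac{27678121}{213444} \approx 129.67$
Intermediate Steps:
$r = -8$ ($r = -3 - 5 = -8$)
$P{\left(m \right)} = -6$ ($P{\left(m \right)} = 2 \left(-3\right) = -6$)
$g = \frac{171}{77}$ ($g = - \frac{12}{-6 - 8} - \frac{15}{-11} = - \frac{12}{-14} - - \frac{15}{11} = \left(-12\right) \left(- \frac{1}{14}\right) + \frac{15}{11} = \frac{6}{7} + \frac{15}{11} = \frac{171}{77} \approx 2.2208$)
$z = \frac{55}{6}$ ($z = 9 - \frac{12 - 6}{-23 - 13} = 9 - \frac{6}{-36} = 9 - 6 \left(- \frac{1}{36}\right) = 9 - - \frac{1}{6} = 9 + \frac{1}{6} = \frac{55}{6} \approx 9.1667$)
$\left(g + z\right)^{2} = \left(\frac{171}{77} + \frac{55}{6}\right)^{2} = \left(\frac{5261}{462}\right)^{2} = \frac{27678121}{213444}$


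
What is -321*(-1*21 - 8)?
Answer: 9309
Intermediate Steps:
-321*(-1*21 - 8) = -321*(-21 - 8) = -321*(-29) = -107*(-87) = 9309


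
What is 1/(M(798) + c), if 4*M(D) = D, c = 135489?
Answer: 2/271377 ≈ 7.3698e-6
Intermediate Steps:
M(D) = D/4
1/(M(798) + c) = 1/((1/4)*798 + 135489) = 1/(399/2 + 135489) = 1/(271377/2) = 2/271377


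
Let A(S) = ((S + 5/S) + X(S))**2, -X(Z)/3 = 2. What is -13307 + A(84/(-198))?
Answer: -2769520739/213444 ≈ -12975.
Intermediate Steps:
X(Z) = -6 (X(Z) = -3*2 = -6)
A(S) = (-6 + S + 5/S)**2 (A(S) = ((S + 5/S) - 6)**2 = (-6 + S + 5/S)**2)
-13307 + A(84/(-198)) = -13307 + (5 + (84/(-198))**2 - 504/(-198))**2/(84/(-198))**2 = -13307 + (5 + (84*(-1/198))**2 - 504*(-1)/198)**2/(84*(-1/198))**2 = -13307 + (5 + (-14/33)**2 - 6*(-14/33))**2/(-14/33)**2 = -13307 + 1089*(5 + 196/1089 + 28/11)**2/196 = -13307 + 1089*(8413/1089)**2/196 = -13307 + (1089/196)*(70778569/1185921) = -13307 + 70778569/213444 = -2769520739/213444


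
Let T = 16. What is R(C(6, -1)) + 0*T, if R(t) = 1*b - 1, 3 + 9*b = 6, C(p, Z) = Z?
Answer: -⅔ ≈ -0.66667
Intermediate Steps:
b = ⅓ (b = -⅓ + (⅑)*6 = -⅓ + ⅔ = ⅓ ≈ 0.33333)
R(t) = -⅔ (R(t) = 1*(⅓) - 1 = ⅓ - 1 = -⅔)
R(C(6, -1)) + 0*T = -⅔ + 0*16 = -⅔ + 0 = -⅔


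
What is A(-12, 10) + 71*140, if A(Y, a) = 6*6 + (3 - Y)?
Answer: 9991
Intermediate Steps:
A(Y, a) = 39 - Y (A(Y, a) = 36 + (3 - Y) = 39 - Y)
A(-12, 10) + 71*140 = (39 - 1*(-12)) + 71*140 = (39 + 12) + 9940 = 51 + 9940 = 9991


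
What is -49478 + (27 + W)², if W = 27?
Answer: -46562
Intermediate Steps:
-49478 + (27 + W)² = -49478 + (27 + 27)² = -49478 + 54² = -49478 + 2916 = -46562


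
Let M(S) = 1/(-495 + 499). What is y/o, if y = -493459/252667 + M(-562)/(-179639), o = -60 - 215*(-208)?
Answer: -354578177871/8108263666130320 ≈ -4.3730e-5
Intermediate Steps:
M(S) = ¼ (M(S) = 1/4 = ¼)
o = 44660 (o = -60 + 44720 = 44660)
y = -354578177871/181555388852 (y = -493459/252667 + (¼)/(-179639) = -493459*1/252667 + (¼)*(-1/179639) = -493459/252667 - 1/718556 = -354578177871/181555388852 ≈ -1.9530)
y/o = -354578177871/181555388852/44660 = -354578177871/181555388852*1/44660 = -354578177871/8108263666130320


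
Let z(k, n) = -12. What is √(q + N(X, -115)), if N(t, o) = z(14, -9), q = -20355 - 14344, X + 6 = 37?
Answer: I*√34711 ≈ 186.31*I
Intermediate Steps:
X = 31 (X = -6 + 37 = 31)
q = -34699
N(t, o) = -12
√(q + N(X, -115)) = √(-34699 - 12) = √(-34711) = I*√34711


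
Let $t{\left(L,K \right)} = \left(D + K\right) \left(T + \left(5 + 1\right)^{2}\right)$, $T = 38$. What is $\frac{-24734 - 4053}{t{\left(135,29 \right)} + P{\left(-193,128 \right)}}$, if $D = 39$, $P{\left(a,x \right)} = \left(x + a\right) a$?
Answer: $- \frac{28787}{17577} \approx -1.6378$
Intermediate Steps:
$P{\left(a,x \right)} = a \left(a + x\right)$ ($P{\left(a,x \right)} = \left(a + x\right) a = a \left(a + x\right)$)
$t{\left(L,K \right)} = 2886 + 74 K$ ($t{\left(L,K \right)} = \left(39 + K\right) \left(38 + \left(5 + 1\right)^{2}\right) = \left(39 + K\right) \left(38 + 6^{2}\right) = \left(39 + K\right) \left(38 + 36\right) = \left(39 + K\right) 74 = 2886 + 74 K$)
$\frac{-24734 - 4053}{t{\left(135,29 \right)} + P{\left(-193,128 \right)}} = \frac{-24734 - 4053}{\left(2886 + 74 \cdot 29\right) - 193 \left(-193 + 128\right)} = - \frac{28787}{\left(2886 + 2146\right) - -12545} = - \frac{28787}{5032 + 12545} = - \frac{28787}{17577}$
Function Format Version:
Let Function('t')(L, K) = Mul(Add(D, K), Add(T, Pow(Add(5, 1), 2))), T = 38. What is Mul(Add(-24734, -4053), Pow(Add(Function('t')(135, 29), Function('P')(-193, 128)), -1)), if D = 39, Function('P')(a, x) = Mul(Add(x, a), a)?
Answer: Rational(-28787, 17577) ≈ -1.6378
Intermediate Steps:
Function('P')(a, x) = Mul(a, Add(a, x)) (Function('P')(a, x) = Mul(Add(a, x), a) = Mul(a, Add(a, x)))
Function('t')(L, K) = Add(2886, Mul(74, K)) (Function('t')(L, K) = Mul(Add(39, K), Add(38, Pow(Add(5, 1), 2))) = Mul(Add(39, K), Add(38, Pow(6, 2))) = Mul(Add(39, K), Add(38, 36)) = Mul(Add(39, K), 74) = Add(2886, Mul(74, K)))
Mul(Add(-24734, -4053), Pow(Add(Function('t')(135, 29), Function('P')(-193, 128)), -1)) = Mul(Add(-24734, -4053), Pow(Add(Add(2886, Mul(74, 29)), Mul(-193, Add(-193, 128))), -1)) = Mul(-28787, Pow(Add(Add(2886, 2146), Mul(-193, -65)), -1)) = Mul(-28787, Pow(Add(5032, 12545), -1)) = Mul(-28787, Pow(17577, -1)) = Mul(-28787, Rational(1, 17577)) = Rational(-28787, 17577)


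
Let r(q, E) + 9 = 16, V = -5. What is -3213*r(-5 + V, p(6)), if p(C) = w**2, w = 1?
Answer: -22491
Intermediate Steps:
p(C) = 1 (p(C) = 1**2 = 1)
r(q, E) = 7 (r(q, E) = -9 + 16 = 7)
-3213*r(-5 + V, p(6)) = -3213*7 = -22491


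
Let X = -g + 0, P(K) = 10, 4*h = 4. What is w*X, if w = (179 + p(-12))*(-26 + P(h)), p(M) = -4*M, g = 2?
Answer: 7264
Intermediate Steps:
h = 1 (h = (¼)*4 = 1)
w = -3632 (w = (179 - 4*(-12))*(-26 + 10) = (179 + 48)*(-16) = 227*(-16) = -3632)
X = -2 (X = -1*2 + 0 = -2 + 0 = -2)
w*X = -3632*(-2) = 7264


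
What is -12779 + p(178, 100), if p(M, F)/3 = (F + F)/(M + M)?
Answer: -1137181/89 ≈ -12777.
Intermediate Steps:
p(M, F) = 3*F/M (p(M, F) = 3*((F + F)/(M + M)) = 3*((2*F)/((2*M))) = 3*((2*F)*(1/(2*M))) = 3*(F/M) = 3*F/M)
-12779 + p(178, 100) = -12779 + 3*100/178 = -12779 + 3*100*(1/178) = -12779 + 150/89 = -1137181/89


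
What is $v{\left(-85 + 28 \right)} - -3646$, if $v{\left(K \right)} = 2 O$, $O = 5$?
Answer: $3656$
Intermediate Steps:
$v{\left(K \right)} = 10$ ($v{\left(K \right)} = 2 \cdot 5 = 10$)
$v{\left(-85 + 28 \right)} - -3646 = 10 - -3646 = 10 + 3646 = 3656$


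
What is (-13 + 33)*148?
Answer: 2960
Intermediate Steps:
(-13 + 33)*148 = 20*148 = 2960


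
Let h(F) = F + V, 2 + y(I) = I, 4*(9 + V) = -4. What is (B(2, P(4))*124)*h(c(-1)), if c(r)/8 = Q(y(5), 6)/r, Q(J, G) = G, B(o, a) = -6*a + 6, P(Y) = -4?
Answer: -215760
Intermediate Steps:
V = -10 (V = -9 + (¼)*(-4) = -9 - 1 = -10)
y(I) = -2 + I
B(o, a) = 6 - 6*a
c(r) = 48/r (c(r) = 8*(6/r) = 48/r)
h(F) = -10 + F (h(F) = F - 10 = -10 + F)
(B(2, P(4))*124)*h(c(-1)) = ((6 - 6*(-4))*124)*(-10 + 48/(-1)) = ((6 + 24)*124)*(-10 + 48*(-1)) = (30*124)*(-10 - 48) = 3720*(-58) = -215760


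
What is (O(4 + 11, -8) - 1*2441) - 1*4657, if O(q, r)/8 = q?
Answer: -6978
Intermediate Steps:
O(q, r) = 8*q
(O(4 + 11, -8) - 1*2441) - 1*4657 = (8*(4 + 11) - 1*2441) - 1*4657 = (8*15 - 2441) - 4657 = (120 - 2441) - 4657 = -2321 - 4657 = -6978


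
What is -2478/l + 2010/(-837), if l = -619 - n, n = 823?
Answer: -19627/28737 ≈ -0.68299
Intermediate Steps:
l = -1442 (l = -619 - 1*823 = -619 - 823 = -1442)
-2478/l + 2010/(-837) = -2478/(-1442) + 2010/(-837) = -2478*(-1/1442) + 2010*(-1/837) = 177/103 - 670/279 = -19627/28737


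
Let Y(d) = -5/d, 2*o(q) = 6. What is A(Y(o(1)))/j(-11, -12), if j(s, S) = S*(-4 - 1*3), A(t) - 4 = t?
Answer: 1/36 ≈ 0.027778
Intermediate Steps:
o(q) = 3 (o(q) = (1/2)*6 = 3)
A(t) = 4 + t
j(s, S) = -7*S (j(s, S) = S*(-4 - 3) = S*(-7) = -7*S)
A(Y(o(1)))/j(-11, -12) = (4 - 5/3)/((-7*(-12))) = (4 - 5*1/3)/84 = (4 - 5/3)*(1/84) = (7/3)*(1/84) = 1/36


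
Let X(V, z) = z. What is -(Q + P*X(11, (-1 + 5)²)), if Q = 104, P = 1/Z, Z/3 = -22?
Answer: -3424/33 ≈ -103.76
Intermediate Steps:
Z = -66 (Z = 3*(-22) = -66)
P = -1/66 (P = 1/(-66) = -1/66 ≈ -0.015152)
-(Q + P*X(11, (-1 + 5)²)) = -(104 - (-1 + 5)²/66) = -(104 - 1/66*4²) = -(104 - 1/66*16) = -(104 - 8/33) = -1*3424/33 = -3424/33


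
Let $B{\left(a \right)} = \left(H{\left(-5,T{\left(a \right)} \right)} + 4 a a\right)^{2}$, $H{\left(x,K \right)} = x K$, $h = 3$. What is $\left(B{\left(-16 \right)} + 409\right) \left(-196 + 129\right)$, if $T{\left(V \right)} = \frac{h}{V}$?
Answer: $- \frac{18025137635}{256} \approx -7.0411 \cdot 10^{7}$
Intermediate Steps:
$T{\left(V \right)} = \frac{3}{V}$
$H{\left(x,K \right)} = K x$
$B{\left(a \right)} = \left(- \frac{15}{a} + 4 a^{2}\right)^{2}$ ($B{\left(a \right)} = \left(\frac{3}{a} \left(-5\right) + 4 a a\right)^{2} = \left(- \frac{15}{a} + 4 a^{2}\right)^{2}$)
$\left(B{\left(-16 \right)} + 409\right) \left(-196 + 129\right) = \left(\frac{\left(-15 + 4 \left(-16\right)^{3}\right)^{2}}{256} + 409\right) \left(-196 + 129\right) = \left(\frac{\left(-15 + 4 \left(-4096\right)\right)^{2}}{256} + 409\right) \left(-67\right) = \left(\frac{\left(-15 - 16384\right)^{2}}{256} + 409\right) \left(-67\right) = \left(\frac{\left(-16399\right)^{2}}{256} + 409\right) \left(-67\right) = \left(\frac{1}{256} \cdot 268927201 + 409\right) \left(-67\right) = \left(\frac{268927201}{256} + 409\right) \left(-67\right) = \frac{269031905}{256} \left(-67\right) = - \frac{18025137635}{256}$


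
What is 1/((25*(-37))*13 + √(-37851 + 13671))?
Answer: -185/2224997 - 2*I*√6045/144624805 ≈ -8.3146e-5 - 1.0752e-6*I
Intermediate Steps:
1/((25*(-37))*13 + √(-37851 + 13671)) = 1/(-925*13 + √(-24180)) = 1/(-12025 + 2*I*√6045)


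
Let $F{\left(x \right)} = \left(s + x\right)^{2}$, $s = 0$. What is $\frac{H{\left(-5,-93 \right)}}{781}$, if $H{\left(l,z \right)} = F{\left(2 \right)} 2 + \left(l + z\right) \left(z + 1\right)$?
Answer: $\frac{9024}{781} \approx 11.554$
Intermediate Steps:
$F{\left(x \right)} = x^{2}$ ($F{\left(x \right)} = \left(0 + x\right)^{2} = x^{2}$)
$H{\left(l,z \right)} = 8 + \left(1 + z\right) \left(l + z\right)$ ($H{\left(l,z \right)} = 2^{2} \cdot 2 + \left(l + z\right) \left(z + 1\right) = 4 \cdot 2 + \left(l + z\right) \left(1 + z\right) = 8 + \left(1 + z\right) \left(l + z\right)$)
$\frac{H{\left(-5,-93 \right)}}{781} = \frac{8 - 5 - 93 + \left(-93\right)^{2} - -465}{781} = \left(8 - 5 - 93 + 8649 + 465\right) \frac{1}{781} = 9024 \cdot \frac{1}{781} = \frac{9024}{781}$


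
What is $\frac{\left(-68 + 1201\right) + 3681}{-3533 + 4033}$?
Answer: $\frac{2407}{250} \approx 9.628$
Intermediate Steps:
$\frac{\left(-68 + 1201\right) + 3681}{-3533 + 4033} = \frac{1133 + 3681}{500} = 4814 \cdot \frac{1}{500} = \frac{2407}{250}$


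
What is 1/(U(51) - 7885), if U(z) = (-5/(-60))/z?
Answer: -612/4825619 ≈ -0.00012682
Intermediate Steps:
U(z) = 1/(12*z) (U(z) = (-5*(-1/60))/z = 1/(12*z))
1/(U(51) - 7885) = 1/((1/12)/51 - 7885) = 1/((1/12)*(1/51) - 7885) = 1/(1/612 - 7885) = 1/(-4825619/612) = -612/4825619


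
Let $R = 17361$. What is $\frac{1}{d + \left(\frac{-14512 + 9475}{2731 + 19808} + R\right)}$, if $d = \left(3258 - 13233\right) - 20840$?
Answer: $- \frac{7513}{101081581} \approx -7.4326 \cdot 10^{-5}$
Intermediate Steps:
$d = -30815$ ($d = -9975 - 20840 = -30815$)
$\frac{1}{d + \left(\frac{-14512 + 9475}{2731 + 19808} + R\right)} = \frac{1}{-30815 + \left(\frac{-14512 + 9475}{2731 + 19808} + 17361\right)} = \frac{1}{-30815 + \left(- \frac{5037}{22539} + 17361\right)} = \frac{1}{-30815 + \left(\left(-5037\right) \frac{1}{22539} + 17361\right)} = \frac{1}{-30815 + \left(- \frac{1679}{7513} + 17361\right)} = \frac{1}{-30815 + \frac{130431514}{7513}} = \frac{1}{- \frac{101081581}{7513}} = - \frac{7513}{101081581}$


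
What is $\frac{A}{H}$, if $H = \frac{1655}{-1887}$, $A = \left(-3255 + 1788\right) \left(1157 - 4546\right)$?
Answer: $- \frac{9381528081}{1655} \approx -5.6686 \cdot 10^{6}$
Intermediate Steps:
$A = 4971663$ ($A = \left(-1467\right) \left(-3389\right) = 4971663$)
$H = - \frac{1655}{1887}$ ($H = 1655 \left(- \frac{1}{1887}\right) = - \frac{1655}{1887} \approx -0.87705$)
$\frac{A}{H} = \frac{4971663}{- \frac{1655}{1887}} = 4971663 \left(- \frac{1887}{1655}\right) = - \frac{9381528081}{1655}$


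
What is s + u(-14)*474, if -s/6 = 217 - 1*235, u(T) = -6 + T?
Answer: -9372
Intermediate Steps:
s = 108 (s = -6*(217 - 1*235) = -6*(217 - 235) = -6*(-18) = 108)
s + u(-14)*474 = 108 + (-6 - 14)*474 = 108 - 20*474 = 108 - 9480 = -9372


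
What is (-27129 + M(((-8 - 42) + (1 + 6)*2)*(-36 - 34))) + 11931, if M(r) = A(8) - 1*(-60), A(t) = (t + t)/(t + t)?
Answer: -15137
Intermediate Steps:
A(t) = 1 (A(t) = (2*t)/((2*t)) = (2*t)*(1/(2*t)) = 1)
M(r) = 61 (M(r) = 1 - 1*(-60) = 1 + 60 = 61)
(-27129 + M(((-8 - 42) + (1 + 6)*2)*(-36 - 34))) + 11931 = (-27129 + 61) + 11931 = -27068 + 11931 = -15137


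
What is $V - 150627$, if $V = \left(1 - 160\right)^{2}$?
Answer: $-125346$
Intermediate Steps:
$V = 25281$ ($V = \left(1 - 160\right)^{2} = \left(-159\right)^{2} = 25281$)
$V - 150627 = 25281 - 150627 = -125346$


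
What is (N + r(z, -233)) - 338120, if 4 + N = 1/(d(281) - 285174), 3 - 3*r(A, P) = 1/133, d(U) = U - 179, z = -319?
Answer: -4273263425335/12638192 ≈ -3.3812e+5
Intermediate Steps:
d(U) = -179 + U
r(A, P) = 398/399 (r(A, P) = 1 - ⅓/133 = 1 - ⅓*1/133 = 1 - 1/399 = 398/399)
N = -1140289/285072 (N = -4 + 1/((-179 + 281) - 285174) = -4 + 1/(102 - 285174) = -4 + 1/(-285072) = -4 - 1/285072 = -1140289/285072 ≈ -4.0000)
(N + r(z, -233)) - 338120 = (-1140289/285072 + 398/399) - 338120 = -37946295/12638192 - 338120 = -4273263425335/12638192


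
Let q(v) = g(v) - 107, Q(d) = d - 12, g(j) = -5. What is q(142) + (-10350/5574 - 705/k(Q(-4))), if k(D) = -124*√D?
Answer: -105773/929 - 705*I/496 ≈ -113.86 - 1.4214*I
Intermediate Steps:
Q(d) = -12 + d
q(v) = -112 (q(v) = -5 - 107 = -112)
q(142) + (-10350/5574 - 705/k(Q(-4))) = -112 + (-10350/5574 - 705*(-1/(124*√(-12 - 4)))) = -112 + (-10350*1/5574 - 705*I/496) = -112 + (-1725/929 - 705*I/496) = -105773/929 - 705*I/496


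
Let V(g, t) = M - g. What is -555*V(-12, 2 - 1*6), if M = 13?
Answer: -13875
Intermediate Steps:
V(g, t) = 13 - g
-555*V(-12, 2 - 1*6) = -555*(13 - 1*(-12)) = -555*(13 + 12) = -555*25 = -13875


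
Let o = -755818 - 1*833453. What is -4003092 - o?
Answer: -2413821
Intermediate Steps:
o = -1589271 (o = -755818 - 833453 = -1589271)
-4003092 - o = -4003092 - 1*(-1589271) = -4003092 + 1589271 = -2413821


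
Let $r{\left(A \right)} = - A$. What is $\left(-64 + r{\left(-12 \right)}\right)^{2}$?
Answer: $2704$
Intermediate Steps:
$\left(-64 + r{\left(-12 \right)}\right)^{2} = \left(-64 - -12\right)^{2} = \left(-64 + 12\right)^{2} = \left(-52\right)^{2} = 2704$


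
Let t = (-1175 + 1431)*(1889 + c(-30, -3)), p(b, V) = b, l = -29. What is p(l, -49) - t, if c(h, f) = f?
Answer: -482845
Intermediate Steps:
t = 482816 (t = (-1175 + 1431)*(1889 - 3) = 256*1886 = 482816)
p(l, -49) - t = -29 - 1*482816 = -29 - 482816 = -482845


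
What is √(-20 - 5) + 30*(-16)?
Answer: -480 + 5*I ≈ -480.0 + 5.0*I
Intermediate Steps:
√(-20 - 5) + 30*(-16) = √(-25) - 480 = 5*I - 480 = -480 + 5*I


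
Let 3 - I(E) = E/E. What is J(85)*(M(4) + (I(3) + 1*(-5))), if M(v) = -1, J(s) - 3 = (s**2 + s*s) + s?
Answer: -58152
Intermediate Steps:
I(E) = 2 (I(E) = 3 - E/E = 3 - 1*1 = 3 - 1 = 2)
J(s) = 3 + s + 2*s**2 (J(s) = 3 + ((s**2 + s*s) + s) = 3 + ((s**2 + s**2) + s) = 3 + (2*s**2 + s) = 3 + (s + 2*s**2) = 3 + s + 2*s**2)
J(85)*(M(4) + (I(3) + 1*(-5))) = (3 + 85 + 2*85**2)*(-1 + (2 + 1*(-5))) = (3 + 85 + 2*7225)*(-1 + (2 - 5)) = (3 + 85 + 14450)*(-1 - 3) = 14538*(-4) = -58152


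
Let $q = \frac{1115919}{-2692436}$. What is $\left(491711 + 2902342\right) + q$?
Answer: $\frac{9138269367189}{2692436} \approx 3.3941 \cdot 10^{6}$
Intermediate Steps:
$q = - \frac{1115919}{2692436}$ ($q = 1115919 \left(- \frac{1}{2692436}\right) = - \frac{1115919}{2692436} \approx -0.41446$)
$\left(491711 + 2902342\right) + q = \left(491711 + 2902342\right) - \frac{1115919}{2692436} = 3394053 - \frac{1115919}{2692436} = \frac{9138269367189}{2692436}$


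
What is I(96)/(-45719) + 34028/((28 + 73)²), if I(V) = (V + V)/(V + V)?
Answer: 1555715931/466379519 ≈ 3.3357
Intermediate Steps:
I(V) = 1 (I(V) = (2*V)/((2*V)) = (2*V)*(1/(2*V)) = 1)
I(96)/(-45719) + 34028/((28 + 73)²) = 1/(-45719) + 34028/((28 + 73)²) = 1*(-1/45719) + 34028/(101²) = -1/45719 + 34028/10201 = 1555715931/466379519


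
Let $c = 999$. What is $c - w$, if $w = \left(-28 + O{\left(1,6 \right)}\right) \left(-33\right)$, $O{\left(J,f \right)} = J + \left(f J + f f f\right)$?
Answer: $7434$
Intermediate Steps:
$O{\left(J,f \right)} = J + f^{3} + J f$ ($O{\left(J,f \right)} = J + \left(J f + f^{2} f\right) = J + \left(J f + f^{3}\right) = J + \left(f^{3} + J f\right) = J + f^{3} + J f$)
$w = -6435$ ($w = \left(-28 + \left(1 + 6^{3} + 1 \cdot 6\right)\right) \left(-33\right) = \left(-28 + \left(1 + 216 + 6\right)\right) \left(-33\right) = \left(-28 + 223\right) \left(-33\right) = 195 \left(-33\right) = -6435$)
$c - w = 999 - -6435 = 999 + 6435 = 7434$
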